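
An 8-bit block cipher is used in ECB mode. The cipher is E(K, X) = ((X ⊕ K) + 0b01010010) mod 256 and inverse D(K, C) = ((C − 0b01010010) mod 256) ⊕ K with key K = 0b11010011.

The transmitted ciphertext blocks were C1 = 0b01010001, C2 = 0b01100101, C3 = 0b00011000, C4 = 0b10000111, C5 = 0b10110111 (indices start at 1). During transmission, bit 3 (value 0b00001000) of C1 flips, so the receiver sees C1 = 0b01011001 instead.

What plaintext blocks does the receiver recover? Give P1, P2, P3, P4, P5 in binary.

ECB decryption: P_i = D(K, C_i).
Only C1 changed, to 0b01011001. In ECB, a change in C_i affects only P_i. Decrypting the received ciphertext:
P1: D(K, 0b01011001) = 0b11010100.
P2: D(K, 0b01100101) = 0b11000000.
P3: D(K, 0b00011000) = 0b00010101.
P4: D(K, 0b10000111) = 0b11100110.
P5: D(K, 0b10110111) = 0b10110110.
Blocks that differ from the original plaintext: P1.

P1 = 0b11010100, P2 = 0b11000000, P3 = 0b00010101, P4 = 0b11100110, P5 = 0b10110110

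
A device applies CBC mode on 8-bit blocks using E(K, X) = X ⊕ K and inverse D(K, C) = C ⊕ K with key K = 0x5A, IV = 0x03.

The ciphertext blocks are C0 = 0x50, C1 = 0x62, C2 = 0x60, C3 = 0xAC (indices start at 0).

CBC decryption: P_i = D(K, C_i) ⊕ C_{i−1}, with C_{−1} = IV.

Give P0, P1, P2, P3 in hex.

P0: D(K, 0x50) = 0x0A; 0x0A ⊕ 0x03 = 0x09.
P1: D(K, 0x62) = 0x38; 0x38 ⊕ 0x50 = 0x68.
P2: D(K, 0x60) = 0x3A; 0x3A ⊕ 0x62 = 0x58.
P3: D(K, 0xAC) = 0xF6; 0xF6 ⊕ 0x60 = 0x96.

P0 = 0x09, P1 = 0x68, P2 = 0x58, P3 = 0x96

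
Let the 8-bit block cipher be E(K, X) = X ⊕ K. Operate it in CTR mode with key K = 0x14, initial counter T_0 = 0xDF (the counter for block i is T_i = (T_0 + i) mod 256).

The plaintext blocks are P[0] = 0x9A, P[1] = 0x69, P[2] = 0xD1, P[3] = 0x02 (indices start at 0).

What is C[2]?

C[2] = 0x24

CTR encryption: S_i = E(K, T_i) where T_i is the counter for block i; C_i = P_i ⊕ S_i.
C[0]: T = 0xDF, S = E(K, T) = 0xCB; 0x9A ⊕ 0xCB = 0x51.
C[1]: T = 0xE0, S = E(K, T) = 0xF4; 0x69 ⊕ 0xF4 = 0x9D.
C[2]: T = 0xE1, S = E(K, T) = 0xF5; 0xD1 ⊕ 0xF5 = 0x24.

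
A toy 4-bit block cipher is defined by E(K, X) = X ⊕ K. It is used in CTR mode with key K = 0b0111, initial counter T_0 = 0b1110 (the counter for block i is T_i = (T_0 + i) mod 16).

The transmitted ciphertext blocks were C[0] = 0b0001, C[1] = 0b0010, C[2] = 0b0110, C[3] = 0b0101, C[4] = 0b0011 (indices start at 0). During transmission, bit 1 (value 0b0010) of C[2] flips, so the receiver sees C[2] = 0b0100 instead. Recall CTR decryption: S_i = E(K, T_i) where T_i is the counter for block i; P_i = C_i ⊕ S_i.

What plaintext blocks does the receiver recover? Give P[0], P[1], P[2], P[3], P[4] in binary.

P[0] = 0b1000, P[1] = 0b1010, P[2] = 0b0011, P[3] = 0b0011, P[4] = 0b0110

Only C[2] changed, to 0b0100. In CTR, a change in C_i flips the same bit in P_i only; the keystream is unaffected. Decrypting the received ciphertext:
P[0]: T = 0b1110, S = E(K, T) = 0b1001; 0b0001 ⊕ 0b1001 = 0b1000.
P[1]: T = 0b1111, S = E(K, T) = 0b1000; 0b0010 ⊕ 0b1000 = 0b1010.
P[2]: T = 0b0000, S = E(K, T) = 0b0111; 0b0100 ⊕ 0b0111 = 0b0011.
P[3]: T = 0b0001, S = E(K, T) = 0b0110; 0b0101 ⊕ 0b0110 = 0b0011.
P[4]: T = 0b0010, S = E(K, T) = 0b0101; 0b0011 ⊕ 0b0101 = 0b0110.
Blocks that differ from the original plaintext: P[2].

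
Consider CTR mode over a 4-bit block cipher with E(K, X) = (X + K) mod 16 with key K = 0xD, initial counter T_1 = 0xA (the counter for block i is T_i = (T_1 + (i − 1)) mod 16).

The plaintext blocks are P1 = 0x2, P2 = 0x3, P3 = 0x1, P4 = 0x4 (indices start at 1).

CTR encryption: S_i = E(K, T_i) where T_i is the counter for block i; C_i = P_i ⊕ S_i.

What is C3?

C3 = 0x8

C1: T = 0xA, S = E(K, T) = 0x7; 0x2 ⊕ 0x7 = 0x5.
C2: T = 0xB, S = E(K, T) = 0x8; 0x3 ⊕ 0x8 = 0xB.
C3: T = 0xC, S = E(K, T) = 0x9; 0x1 ⊕ 0x9 = 0x8.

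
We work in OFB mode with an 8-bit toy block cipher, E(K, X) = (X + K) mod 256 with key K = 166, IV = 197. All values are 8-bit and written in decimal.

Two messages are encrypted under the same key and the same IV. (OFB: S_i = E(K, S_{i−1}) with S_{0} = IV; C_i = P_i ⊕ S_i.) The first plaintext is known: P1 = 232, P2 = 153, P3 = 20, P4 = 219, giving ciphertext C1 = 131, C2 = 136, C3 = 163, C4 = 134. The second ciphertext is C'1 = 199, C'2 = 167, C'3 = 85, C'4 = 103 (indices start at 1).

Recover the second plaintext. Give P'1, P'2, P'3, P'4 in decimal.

In OFB with a reused IV, both messages share the same keystream S_i, so C_i ⊕ C'_i = P_i ⊕ P'_i and thus P'_i = P_i ⊕ C_i ⊕ C'_i.
P'1: 232 ⊕ 131 ⊕ 199 = 172.
P'2: 153 ⊕ 136 ⊕ 167 = 182.
P'3: 20 ⊕ 163 ⊕ 85 = 226.
P'4: 219 ⊕ 134 ⊕ 103 = 58.

P'1 = 172, P'2 = 182, P'3 = 226, P'4 = 58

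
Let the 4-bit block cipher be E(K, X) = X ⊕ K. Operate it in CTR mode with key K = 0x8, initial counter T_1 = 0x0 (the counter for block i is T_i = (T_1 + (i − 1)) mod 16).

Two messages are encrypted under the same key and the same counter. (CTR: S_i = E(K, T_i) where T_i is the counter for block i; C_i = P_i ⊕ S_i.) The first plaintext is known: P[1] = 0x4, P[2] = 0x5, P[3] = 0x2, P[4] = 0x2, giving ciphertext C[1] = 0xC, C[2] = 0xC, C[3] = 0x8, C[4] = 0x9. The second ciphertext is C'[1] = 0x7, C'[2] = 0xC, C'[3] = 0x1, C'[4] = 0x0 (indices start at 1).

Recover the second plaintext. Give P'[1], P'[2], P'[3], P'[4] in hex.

P'[1] = 0xF, P'[2] = 0x5, P'[3] = 0xB, P'[4] = 0xB

In CTR with a reused counter, both messages share the same keystream S_i, so C_i ⊕ C'_i = P_i ⊕ P'_i and thus P'_i = P_i ⊕ C_i ⊕ C'_i.
P'[1]: 0x4 ⊕ 0xC ⊕ 0x7 = 0xF.
P'[2]: 0x5 ⊕ 0xC ⊕ 0xC = 0x5.
P'[3]: 0x2 ⊕ 0x8 ⊕ 0x1 = 0xB.
P'[4]: 0x2 ⊕ 0x9 ⊕ 0x0 = 0xB.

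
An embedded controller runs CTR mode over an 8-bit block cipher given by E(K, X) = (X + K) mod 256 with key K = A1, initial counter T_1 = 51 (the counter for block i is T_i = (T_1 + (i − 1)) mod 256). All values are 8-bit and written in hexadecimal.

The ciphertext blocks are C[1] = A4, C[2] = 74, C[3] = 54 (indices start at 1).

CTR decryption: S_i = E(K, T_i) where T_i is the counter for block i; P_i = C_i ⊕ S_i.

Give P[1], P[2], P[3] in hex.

P[1] = 56, P[2] = 87, P[3] = A0

P[1]: T = 51, S = E(K, T) = F2; A4 ⊕ F2 = 56.
P[2]: T = 52, S = E(K, T) = F3; 74 ⊕ F3 = 87.
P[3]: T = 53, S = E(K, T) = F4; 54 ⊕ F4 = A0.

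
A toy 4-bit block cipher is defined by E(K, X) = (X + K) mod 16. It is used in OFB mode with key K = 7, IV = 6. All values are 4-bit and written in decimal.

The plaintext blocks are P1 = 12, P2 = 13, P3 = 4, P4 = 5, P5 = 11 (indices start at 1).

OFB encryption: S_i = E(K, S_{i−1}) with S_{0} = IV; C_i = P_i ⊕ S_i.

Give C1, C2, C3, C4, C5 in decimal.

C1: S = E(K, 6) = 13; 12 ⊕ 13 = 1.
C2: S = E(K, 13) = 4; 13 ⊕ 4 = 9.
C3: S = E(K, 4) = 11; 4 ⊕ 11 = 15.
C4: S = E(K, 11) = 2; 5 ⊕ 2 = 7.
C5: S = E(K, 2) = 9; 11 ⊕ 9 = 2.

C1 = 1, C2 = 9, C3 = 15, C4 = 7, C5 = 2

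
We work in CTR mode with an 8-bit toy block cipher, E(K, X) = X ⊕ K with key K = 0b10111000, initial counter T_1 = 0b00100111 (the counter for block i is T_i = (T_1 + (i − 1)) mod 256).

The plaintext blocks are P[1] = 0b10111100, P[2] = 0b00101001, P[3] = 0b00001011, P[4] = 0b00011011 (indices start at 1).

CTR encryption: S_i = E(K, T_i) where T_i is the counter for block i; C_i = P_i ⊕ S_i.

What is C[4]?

C[4] = 0b10001001

C[1]: T = 0b00100111, S = E(K, T) = 0b10011111; 0b10111100 ⊕ 0b10011111 = 0b00100011.
C[2]: T = 0b00101000, S = E(K, T) = 0b10010000; 0b00101001 ⊕ 0b10010000 = 0b10111001.
C[3]: T = 0b00101001, S = E(K, T) = 0b10010001; 0b00001011 ⊕ 0b10010001 = 0b10011010.
C[4]: T = 0b00101010, S = E(K, T) = 0b10010010; 0b00011011 ⊕ 0b10010010 = 0b10001001.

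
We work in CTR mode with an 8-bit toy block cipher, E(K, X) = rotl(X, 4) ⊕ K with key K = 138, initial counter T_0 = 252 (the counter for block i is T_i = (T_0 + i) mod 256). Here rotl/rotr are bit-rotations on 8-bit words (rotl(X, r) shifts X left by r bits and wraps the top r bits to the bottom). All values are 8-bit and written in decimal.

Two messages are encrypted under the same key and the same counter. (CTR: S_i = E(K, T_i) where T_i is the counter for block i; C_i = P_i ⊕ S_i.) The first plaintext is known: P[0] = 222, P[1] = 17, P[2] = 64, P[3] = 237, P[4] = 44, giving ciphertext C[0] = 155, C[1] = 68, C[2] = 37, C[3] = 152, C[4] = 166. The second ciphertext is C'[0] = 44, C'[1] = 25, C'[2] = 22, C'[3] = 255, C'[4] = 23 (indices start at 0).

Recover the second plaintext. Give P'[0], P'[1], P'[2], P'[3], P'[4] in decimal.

P'[0] = 105, P'[1] = 76, P'[2] = 115, P'[3] = 138, P'[4] = 157

In CTR with a reused counter, both messages share the same keystream S_i, so C_i ⊕ C'_i = P_i ⊕ P'_i and thus P'_i = P_i ⊕ C_i ⊕ C'_i.
P'[0]: 222 ⊕ 155 ⊕ 44 = 105.
P'[1]: 17 ⊕ 68 ⊕ 25 = 76.
P'[2]: 64 ⊕ 37 ⊕ 22 = 115.
P'[3]: 237 ⊕ 152 ⊕ 255 = 138.
P'[4]: 44 ⊕ 166 ⊕ 23 = 157.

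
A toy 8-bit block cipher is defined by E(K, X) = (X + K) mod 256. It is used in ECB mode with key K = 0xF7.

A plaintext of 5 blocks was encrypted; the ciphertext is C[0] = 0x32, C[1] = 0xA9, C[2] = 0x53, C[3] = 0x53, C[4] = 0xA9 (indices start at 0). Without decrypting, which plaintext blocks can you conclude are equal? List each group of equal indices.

P[1] = P[4]; P[2] = P[3]

ECB encrypts each block independently with the same key, so equal ciphertext blocks imply equal plaintext blocks.
C[1] = C[4] = 0xA9, so P[1] = P[4].
C[2] = C[3] = 0x53, so P[2] = P[3].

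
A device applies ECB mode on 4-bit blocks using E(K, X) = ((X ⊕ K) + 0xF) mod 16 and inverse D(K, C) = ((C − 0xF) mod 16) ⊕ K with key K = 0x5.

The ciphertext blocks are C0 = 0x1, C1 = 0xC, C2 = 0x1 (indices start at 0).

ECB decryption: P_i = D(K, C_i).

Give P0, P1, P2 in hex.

P0: D(K, 0x1) = 0x7.
P1: D(K, 0xC) = 0x8.
P2: D(K, 0x1) = 0x7.

P0 = 0x7, P1 = 0x8, P2 = 0x7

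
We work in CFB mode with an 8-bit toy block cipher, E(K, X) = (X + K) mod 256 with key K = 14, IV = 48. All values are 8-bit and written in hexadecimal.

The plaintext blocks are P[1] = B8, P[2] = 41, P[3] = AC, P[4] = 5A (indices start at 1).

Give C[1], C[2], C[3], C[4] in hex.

C[1] = E4, C[2] = B9, C[3] = 61, C[4] = 2F

CFB encryption: C_i = P_i ⊕ E(K, C_{i−1}), with C_{0} = IV.
C[1]: E(K, 48) = 5C; B8 ⊕ 5C = E4.
C[2]: E(K, E4) = F8; 41 ⊕ F8 = B9.
C[3]: E(K, B9) = CD; AC ⊕ CD = 61.
C[4]: E(K, 61) = 75; 5A ⊕ 75 = 2F.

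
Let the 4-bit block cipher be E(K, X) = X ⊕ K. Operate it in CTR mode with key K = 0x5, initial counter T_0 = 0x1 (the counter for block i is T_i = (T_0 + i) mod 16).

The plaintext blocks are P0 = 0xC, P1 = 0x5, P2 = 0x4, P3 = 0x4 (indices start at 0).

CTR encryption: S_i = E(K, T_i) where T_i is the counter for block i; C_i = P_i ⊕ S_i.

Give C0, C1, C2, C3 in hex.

C0: T = 0x1, S = E(K, T) = 0x4; 0xC ⊕ 0x4 = 0x8.
C1: T = 0x2, S = E(K, T) = 0x7; 0x5 ⊕ 0x7 = 0x2.
C2: T = 0x3, S = E(K, T) = 0x6; 0x4 ⊕ 0x6 = 0x2.
C3: T = 0x4, S = E(K, T) = 0x1; 0x4 ⊕ 0x1 = 0x5.

C0 = 0x8, C1 = 0x2, C2 = 0x2, C3 = 0x5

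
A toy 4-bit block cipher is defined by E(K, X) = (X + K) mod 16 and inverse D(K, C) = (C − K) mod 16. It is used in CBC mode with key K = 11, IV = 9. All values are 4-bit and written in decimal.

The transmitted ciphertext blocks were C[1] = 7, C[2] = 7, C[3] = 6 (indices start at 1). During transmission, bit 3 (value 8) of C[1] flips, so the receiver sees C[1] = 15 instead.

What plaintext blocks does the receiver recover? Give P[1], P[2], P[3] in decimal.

CBC decryption: P_i = D(K, C_i) ⊕ C_{i−1}, with C_{0} = IV.
Only C[1] changed, to 15. In CBC, a change in C_i garbles P_i and flips the same bit in P_{i+1}. Decrypting the received ciphertext:
P[1]: D(K, 15) = 4; 4 ⊕ 9 = 13.
P[2]: D(K, 7) = 12; 12 ⊕ 15 = 3.
P[3]: D(K, 6) = 11; 11 ⊕ 7 = 12.
Blocks that differ from the original plaintext: P[1], P[2].

P[1] = 13, P[2] = 3, P[3] = 12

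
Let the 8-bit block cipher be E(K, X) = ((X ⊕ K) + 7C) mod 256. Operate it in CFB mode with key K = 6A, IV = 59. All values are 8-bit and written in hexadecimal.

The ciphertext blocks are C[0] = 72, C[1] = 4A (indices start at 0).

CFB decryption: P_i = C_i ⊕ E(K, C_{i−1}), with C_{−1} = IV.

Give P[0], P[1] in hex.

P[0]: E(K, 59) = AF; 72 ⊕ AF = DD.
P[1]: E(K, 72) = 94; 4A ⊕ 94 = DE.

P[0] = DD, P[1] = DE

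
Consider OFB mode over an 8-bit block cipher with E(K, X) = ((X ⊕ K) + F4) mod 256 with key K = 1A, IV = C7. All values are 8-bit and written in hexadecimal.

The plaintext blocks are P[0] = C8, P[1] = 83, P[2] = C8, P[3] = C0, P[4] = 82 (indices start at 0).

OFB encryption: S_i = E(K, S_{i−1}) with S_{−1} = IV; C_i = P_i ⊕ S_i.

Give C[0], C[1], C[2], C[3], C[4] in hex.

C[0]: S = E(K, C7) = D1; C8 ⊕ D1 = 19.
C[1]: S = E(K, D1) = BF; 83 ⊕ BF = 3C.
C[2]: S = E(K, BF) = 99; C8 ⊕ 99 = 51.
C[3]: S = E(K, 99) = 77; C0 ⊕ 77 = B7.
C[4]: S = E(K, 77) = 61; 82 ⊕ 61 = E3.

C[0] = 19, C[1] = 3C, C[2] = 51, C[3] = B7, C[4] = E3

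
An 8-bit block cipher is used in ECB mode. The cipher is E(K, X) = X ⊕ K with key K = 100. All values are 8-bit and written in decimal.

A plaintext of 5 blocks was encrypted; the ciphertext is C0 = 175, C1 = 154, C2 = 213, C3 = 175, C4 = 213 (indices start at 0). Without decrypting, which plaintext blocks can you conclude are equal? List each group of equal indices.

P0 = P3; P2 = P4

ECB encrypts each block independently with the same key, so equal ciphertext blocks imply equal plaintext blocks.
C0 = C3 = 175, so P0 = P3.
C2 = C4 = 213, so P2 = P4.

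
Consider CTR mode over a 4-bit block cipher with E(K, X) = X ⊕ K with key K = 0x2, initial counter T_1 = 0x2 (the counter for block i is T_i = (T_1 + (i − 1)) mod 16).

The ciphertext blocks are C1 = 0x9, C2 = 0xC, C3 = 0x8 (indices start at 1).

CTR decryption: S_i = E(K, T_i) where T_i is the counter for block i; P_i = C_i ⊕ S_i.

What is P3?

P3 = 0xE

P3: T = 0x4, S = E(K, T) = 0x6; 0x8 ⊕ 0x6 = 0xE.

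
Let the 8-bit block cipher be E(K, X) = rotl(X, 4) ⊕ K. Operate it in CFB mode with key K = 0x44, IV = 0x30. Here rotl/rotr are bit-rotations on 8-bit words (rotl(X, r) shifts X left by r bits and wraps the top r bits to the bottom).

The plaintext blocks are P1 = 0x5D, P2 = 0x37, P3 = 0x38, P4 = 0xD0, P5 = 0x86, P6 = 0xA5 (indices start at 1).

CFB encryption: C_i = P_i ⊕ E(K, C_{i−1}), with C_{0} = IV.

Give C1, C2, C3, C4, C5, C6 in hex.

C1 = 0x1A, C2 = 0xD2, C3 = 0x51, C4 = 0x81, C5 = 0xDA, C6 = 0x4C

C1: E(K, 0x30) = 0x47; 0x5D ⊕ 0x47 = 0x1A.
C2: E(K, 0x1A) = 0xE5; 0x37 ⊕ 0xE5 = 0xD2.
C3: E(K, 0xD2) = 0x69; 0x38 ⊕ 0x69 = 0x51.
C4: E(K, 0x51) = 0x51; 0xD0 ⊕ 0x51 = 0x81.
C5: E(K, 0x81) = 0x5C; 0x86 ⊕ 0x5C = 0xDA.
C6: E(K, 0xDA) = 0xE9; 0xA5 ⊕ 0xE9 = 0x4C.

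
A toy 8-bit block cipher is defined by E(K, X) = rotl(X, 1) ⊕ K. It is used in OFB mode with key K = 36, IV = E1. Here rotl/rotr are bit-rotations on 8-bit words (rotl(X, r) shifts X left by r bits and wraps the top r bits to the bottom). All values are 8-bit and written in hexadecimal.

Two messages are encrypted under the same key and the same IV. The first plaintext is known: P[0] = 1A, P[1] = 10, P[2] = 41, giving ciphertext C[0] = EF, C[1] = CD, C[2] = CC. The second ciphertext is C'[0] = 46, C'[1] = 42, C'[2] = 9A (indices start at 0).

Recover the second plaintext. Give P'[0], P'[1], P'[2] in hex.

P'[0] = B3, P'[1] = 9F, P'[2] = 17

In OFB with a reused IV, both messages share the same keystream S_i, so C_i ⊕ C'_i = P_i ⊕ P'_i and thus P'_i = P_i ⊕ C_i ⊕ C'_i.
P'[0]: 1A ⊕ EF ⊕ 46 = B3.
P'[1]: 10 ⊕ CD ⊕ 42 = 9F.
P'[2]: 41 ⊕ CC ⊕ 9A = 17.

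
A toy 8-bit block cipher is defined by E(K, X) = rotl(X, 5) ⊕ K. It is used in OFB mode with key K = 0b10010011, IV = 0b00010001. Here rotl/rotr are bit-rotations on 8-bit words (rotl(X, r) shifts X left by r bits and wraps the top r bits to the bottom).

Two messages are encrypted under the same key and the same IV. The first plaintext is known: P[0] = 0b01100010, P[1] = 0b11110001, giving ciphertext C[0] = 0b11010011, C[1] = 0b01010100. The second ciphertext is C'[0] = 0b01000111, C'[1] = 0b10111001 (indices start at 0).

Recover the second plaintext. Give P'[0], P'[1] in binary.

In OFB with a reused IV, both messages share the same keystream S_i, so C_i ⊕ C'_i = P_i ⊕ P'_i and thus P'_i = P_i ⊕ C_i ⊕ C'_i.
P'[0]: 0b01100010 ⊕ 0b11010011 ⊕ 0b01000111 = 0b11110110.
P'[1]: 0b11110001 ⊕ 0b01010100 ⊕ 0b10111001 = 0b00011100.

P'[0] = 0b11110110, P'[1] = 0b00011100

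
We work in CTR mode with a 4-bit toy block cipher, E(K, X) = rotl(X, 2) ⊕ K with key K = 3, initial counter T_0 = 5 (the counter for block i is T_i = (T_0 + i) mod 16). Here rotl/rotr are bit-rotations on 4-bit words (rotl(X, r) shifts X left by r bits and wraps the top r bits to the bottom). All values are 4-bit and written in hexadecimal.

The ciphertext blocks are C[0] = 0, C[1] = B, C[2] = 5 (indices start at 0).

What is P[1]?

P[1] = 1

CTR decryption: S_i = E(K, T_i) where T_i is the counter for block i; P_i = C_i ⊕ S_i.
P[1]: T = 6, S = E(K, T) = A; B ⊕ A = 1.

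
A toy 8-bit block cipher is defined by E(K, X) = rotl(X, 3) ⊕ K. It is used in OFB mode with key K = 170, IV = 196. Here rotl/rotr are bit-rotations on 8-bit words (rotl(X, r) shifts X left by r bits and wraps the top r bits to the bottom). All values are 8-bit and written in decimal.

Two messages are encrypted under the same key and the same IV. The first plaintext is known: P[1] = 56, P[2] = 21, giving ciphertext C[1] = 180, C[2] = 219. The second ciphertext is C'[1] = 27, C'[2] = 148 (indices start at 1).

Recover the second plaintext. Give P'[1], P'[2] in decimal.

In OFB with a reused IV, both messages share the same keystream S_i, so C_i ⊕ C'_i = P_i ⊕ P'_i and thus P'_i = P_i ⊕ C_i ⊕ C'_i.
P'[1]: 56 ⊕ 180 ⊕ 27 = 151.
P'[2]: 21 ⊕ 219 ⊕ 148 = 90.

P'[1] = 151, P'[2] = 90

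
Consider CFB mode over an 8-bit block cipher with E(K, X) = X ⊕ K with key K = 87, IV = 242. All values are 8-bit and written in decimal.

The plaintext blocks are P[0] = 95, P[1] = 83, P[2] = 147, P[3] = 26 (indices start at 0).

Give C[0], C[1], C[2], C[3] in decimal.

C[0] = 250, C[1] = 254, C[2] = 58, C[3] = 119

CFB encryption: C_i = P_i ⊕ E(K, C_{i−1}), with C_{−1} = IV.
C[0]: E(K, 242) = 165; 95 ⊕ 165 = 250.
C[1]: E(K, 250) = 173; 83 ⊕ 173 = 254.
C[2]: E(K, 254) = 169; 147 ⊕ 169 = 58.
C[3]: E(K, 58) = 109; 26 ⊕ 109 = 119.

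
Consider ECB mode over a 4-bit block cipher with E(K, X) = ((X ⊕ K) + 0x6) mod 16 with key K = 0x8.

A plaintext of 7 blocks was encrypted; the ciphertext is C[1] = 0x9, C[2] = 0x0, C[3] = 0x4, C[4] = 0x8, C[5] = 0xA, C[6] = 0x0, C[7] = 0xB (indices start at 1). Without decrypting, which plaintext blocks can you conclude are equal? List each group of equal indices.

ECB encrypts each block independently with the same key, so equal ciphertext blocks imply equal plaintext blocks.
C[2] = C[6] = 0x0, so P[2] = P[6].

P[2] = P[6]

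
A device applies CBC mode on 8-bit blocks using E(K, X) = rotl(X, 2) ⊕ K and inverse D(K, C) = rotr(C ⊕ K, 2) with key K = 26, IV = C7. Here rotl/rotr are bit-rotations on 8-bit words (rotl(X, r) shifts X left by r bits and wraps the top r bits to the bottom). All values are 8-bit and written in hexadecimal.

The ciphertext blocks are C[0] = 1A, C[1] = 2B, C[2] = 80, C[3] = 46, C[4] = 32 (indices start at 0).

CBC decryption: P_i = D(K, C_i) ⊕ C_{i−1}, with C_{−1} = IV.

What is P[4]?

P[4] = 43

P[4]: D(K, 32) = 05; 05 ⊕ 46 = 43.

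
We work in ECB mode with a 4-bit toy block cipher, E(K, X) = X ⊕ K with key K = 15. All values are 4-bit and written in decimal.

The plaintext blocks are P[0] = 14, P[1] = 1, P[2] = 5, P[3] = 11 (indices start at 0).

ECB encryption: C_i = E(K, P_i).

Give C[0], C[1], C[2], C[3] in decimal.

C[0] = 1, C[1] = 14, C[2] = 10, C[3] = 4

C[0]: E(K, 14) = 1.
C[1]: E(K, 1) = 14.
C[2]: E(K, 5) = 10.
C[3]: E(K, 11) = 4.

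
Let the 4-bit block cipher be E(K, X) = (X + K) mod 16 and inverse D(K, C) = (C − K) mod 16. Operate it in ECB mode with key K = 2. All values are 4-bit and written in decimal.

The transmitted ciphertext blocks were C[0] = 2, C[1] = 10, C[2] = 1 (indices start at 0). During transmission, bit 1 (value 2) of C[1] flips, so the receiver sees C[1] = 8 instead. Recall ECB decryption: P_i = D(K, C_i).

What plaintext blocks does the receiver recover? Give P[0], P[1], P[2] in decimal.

Only C[1] changed, to 8. In ECB, a change in C_i affects only P_i. Decrypting the received ciphertext:
P[0]: D(K, 2) = 0.
P[1]: D(K, 8) = 6.
P[2]: D(K, 1) = 15.
Blocks that differ from the original plaintext: P[1].

P[0] = 0, P[1] = 6, P[2] = 15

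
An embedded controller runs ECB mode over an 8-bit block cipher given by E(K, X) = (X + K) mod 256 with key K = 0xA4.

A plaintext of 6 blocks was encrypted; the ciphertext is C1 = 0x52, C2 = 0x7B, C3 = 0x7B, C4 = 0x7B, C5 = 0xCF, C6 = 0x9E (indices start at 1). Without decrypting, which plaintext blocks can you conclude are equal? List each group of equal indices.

P2 = P3 = P4

ECB encrypts each block independently with the same key, so equal ciphertext blocks imply equal plaintext blocks.
C2 = C3 = C4 = 0x7B, so P2 = P3 = P4.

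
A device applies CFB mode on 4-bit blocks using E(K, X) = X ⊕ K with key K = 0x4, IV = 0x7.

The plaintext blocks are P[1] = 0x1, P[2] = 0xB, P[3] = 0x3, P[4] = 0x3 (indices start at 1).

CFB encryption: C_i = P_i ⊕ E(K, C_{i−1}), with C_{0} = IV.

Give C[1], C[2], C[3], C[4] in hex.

C[1]: E(K, 0x7) = 0x3; 0x1 ⊕ 0x3 = 0x2.
C[2]: E(K, 0x2) = 0x6; 0xB ⊕ 0x6 = 0xD.
C[3]: E(K, 0xD) = 0x9; 0x3 ⊕ 0x9 = 0xA.
C[4]: E(K, 0xA) = 0xE; 0x3 ⊕ 0xE = 0xD.

C[1] = 0x2, C[2] = 0xD, C[3] = 0xA, C[4] = 0xD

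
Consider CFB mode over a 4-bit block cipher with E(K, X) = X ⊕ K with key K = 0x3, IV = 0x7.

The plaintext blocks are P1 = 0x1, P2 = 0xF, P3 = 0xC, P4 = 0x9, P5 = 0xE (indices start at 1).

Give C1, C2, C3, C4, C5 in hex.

C1 = 0x5, C2 = 0x9, C3 = 0x6, C4 = 0xC, C5 = 0x1

CFB encryption: C_i = P_i ⊕ E(K, C_{i−1}), with C_{0} = IV.
C1: E(K, 0x7) = 0x4; 0x1 ⊕ 0x4 = 0x5.
C2: E(K, 0x5) = 0x6; 0xF ⊕ 0x6 = 0x9.
C3: E(K, 0x9) = 0xA; 0xC ⊕ 0xA = 0x6.
C4: E(K, 0x6) = 0x5; 0x9 ⊕ 0x5 = 0xC.
C5: E(K, 0xC) = 0xF; 0xE ⊕ 0xF = 0x1.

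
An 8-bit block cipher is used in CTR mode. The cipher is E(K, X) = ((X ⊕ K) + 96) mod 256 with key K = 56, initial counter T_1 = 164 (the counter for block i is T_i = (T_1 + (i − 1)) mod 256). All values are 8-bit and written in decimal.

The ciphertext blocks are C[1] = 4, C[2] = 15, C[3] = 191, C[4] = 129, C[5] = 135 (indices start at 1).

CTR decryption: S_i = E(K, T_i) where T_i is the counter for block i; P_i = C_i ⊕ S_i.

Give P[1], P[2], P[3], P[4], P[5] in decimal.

P[1] = 248, P[2] = 242, P[3] = 65, P[4] = 126, P[5] = 119

P[1]: T = 164, S = E(K, T) = 252; 4 ⊕ 252 = 248.
P[2]: T = 165, S = E(K, T) = 253; 15 ⊕ 253 = 242.
P[3]: T = 166, S = E(K, T) = 254; 191 ⊕ 254 = 65.
P[4]: T = 167, S = E(K, T) = 255; 129 ⊕ 255 = 126.
P[5]: T = 168, S = E(K, T) = 240; 135 ⊕ 240 = 119.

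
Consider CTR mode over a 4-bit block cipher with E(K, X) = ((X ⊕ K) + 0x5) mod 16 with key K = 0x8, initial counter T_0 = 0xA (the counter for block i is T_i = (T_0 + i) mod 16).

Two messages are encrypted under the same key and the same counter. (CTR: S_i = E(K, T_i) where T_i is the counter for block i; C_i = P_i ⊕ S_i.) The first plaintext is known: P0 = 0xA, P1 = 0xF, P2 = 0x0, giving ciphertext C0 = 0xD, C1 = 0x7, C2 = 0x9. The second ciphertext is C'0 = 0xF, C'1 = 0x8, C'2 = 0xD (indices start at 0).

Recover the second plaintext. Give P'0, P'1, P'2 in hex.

P'0 = 0x8, P'1 = 0x0, P'2 = 0x4

In CTR with a reused counter, both messages share the same keystream S_i, so C_i ⊕ C'_i = P_i ⊕ P'_i and thus P'_i = P_i ⊕ C_i ⊕ C'_i.
P'0: 0xA ⊕ 0xD ⊕ 0xF = 0x8.
P'1: 0xF ⊕ 0x7 ⊕ 0x8 = 0x0.
P'2: 0x0 ⊕ 0x9 ⊕ 0xD = 0x4.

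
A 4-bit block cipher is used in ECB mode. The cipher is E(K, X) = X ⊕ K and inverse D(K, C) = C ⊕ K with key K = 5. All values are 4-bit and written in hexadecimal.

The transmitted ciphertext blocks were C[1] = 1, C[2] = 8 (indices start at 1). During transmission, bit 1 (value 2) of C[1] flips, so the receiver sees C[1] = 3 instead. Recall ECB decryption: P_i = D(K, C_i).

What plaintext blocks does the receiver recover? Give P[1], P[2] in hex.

P[1] = 6, P[2] = D

Only C[1] changed, to 3. In ECB, a change in C_i affects only P_i. Decrypting the received ciphertext:
P[1]: D(K, 3) = 6.
P[2]: D(K, 8) = D.
Blocks that differ from the original plaintext: P[1].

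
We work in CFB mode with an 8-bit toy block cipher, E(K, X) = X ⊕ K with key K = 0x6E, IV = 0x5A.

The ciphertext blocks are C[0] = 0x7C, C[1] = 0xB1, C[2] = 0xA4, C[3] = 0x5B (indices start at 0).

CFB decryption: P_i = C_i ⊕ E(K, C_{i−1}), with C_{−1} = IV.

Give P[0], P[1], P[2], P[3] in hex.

P[0] = 0x48, P[1] = 0xA3, P[2] = 0x7B, P[3] = 0x91

P[0]: E(K, 0x5A) = 0x34; 0x7C ⊕ 0x34 = 0x48.
P[1]: E(K, 0x7C) = 0x12; 0xB1 ⊕ 0x12 = 0xA3.
P[2]: E(K, 0xB1) = 0xDF; 0xA4 ⊕ 0xDF = 0x7B.
P[3]: E(K, 0xA4) = 0xCA; 0x5B ⊕ 0xCA = 0x91.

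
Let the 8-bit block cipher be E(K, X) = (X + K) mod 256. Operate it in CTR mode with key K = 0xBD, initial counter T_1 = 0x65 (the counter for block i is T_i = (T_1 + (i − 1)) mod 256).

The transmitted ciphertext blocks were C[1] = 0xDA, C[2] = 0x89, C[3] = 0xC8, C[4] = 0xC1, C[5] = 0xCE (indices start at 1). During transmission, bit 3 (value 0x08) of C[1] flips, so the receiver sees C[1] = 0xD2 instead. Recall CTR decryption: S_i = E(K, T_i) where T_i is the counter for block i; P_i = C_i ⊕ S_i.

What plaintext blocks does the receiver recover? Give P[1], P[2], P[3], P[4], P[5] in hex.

Only C[1] changed, to 0xD2. In CTR, a change in C_i flips the same bit in P_i only; the keystream is unaffected. Decrypting the received ciphertext:
P[1]: T = 0x65, S = E(K, T) = 0x22; 0xD2 ⊕ 0x22 = 0xF0.
P[2]: T = 0x66, S = E(K, T) = 0x23; 0x89 ⊕ 0x23 = 0xAA.
P[3]: T = 0x67, S = E(K, T) = 0x24; 0xC8 ⊕ 0x24 = 0xEC.
P[4]: T = 0x68, S = E(K, T) = 0x25; 0xC1 ⊕ 0x25 = 0xE4.
P[5]: T = 0x69, S = E(K, T) = 0x26; 0xCE ⊕ 0x26 = 0xE8.
Blocks that differ from the original plaintext: P[1].

P[1] = 0xF0, P[2] = 0xAA, P[3] = 0xEC, P[4] = 0xE4, P[5] = 0xE8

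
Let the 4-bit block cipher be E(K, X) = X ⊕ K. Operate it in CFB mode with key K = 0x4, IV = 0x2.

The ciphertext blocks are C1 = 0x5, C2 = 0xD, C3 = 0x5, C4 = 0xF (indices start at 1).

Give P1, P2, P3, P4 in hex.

P1 = 0x3, P2 = 0xC, P3 = 0xC, P4 = 0xE

CFB decryption: P_i = C_i ⊕ E(K, C_{i−1}), with C_{0} = IV.
P1: E(K, 0x2) = 0x6; 0x5 ⊕ 0x6 = 0x3.
P2: E(K, 0x5) = 0x1; 0xD ⊕ 0x1 = 0xC.
P3: E(K, 0xD) = 0x9; 0x5 ⊕ 0x9 = 0xC.
P4: E(K, 0x5) = 0x1; 0xF ⊕ 0x1 = 0xE.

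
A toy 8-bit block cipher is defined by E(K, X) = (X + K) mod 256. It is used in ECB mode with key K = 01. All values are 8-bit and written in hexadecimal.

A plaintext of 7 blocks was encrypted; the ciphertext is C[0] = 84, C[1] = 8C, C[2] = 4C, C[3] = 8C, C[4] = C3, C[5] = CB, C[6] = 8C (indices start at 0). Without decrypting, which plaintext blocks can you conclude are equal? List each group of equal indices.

ECB encrypts each block independently with the same key, so equal ciphertext blocks imply equal plaintext blocks.
C[1] = C[3] = C[6] = 8C, so P[1] = P[3] = P[6].

P[1] = P[3] = P[6]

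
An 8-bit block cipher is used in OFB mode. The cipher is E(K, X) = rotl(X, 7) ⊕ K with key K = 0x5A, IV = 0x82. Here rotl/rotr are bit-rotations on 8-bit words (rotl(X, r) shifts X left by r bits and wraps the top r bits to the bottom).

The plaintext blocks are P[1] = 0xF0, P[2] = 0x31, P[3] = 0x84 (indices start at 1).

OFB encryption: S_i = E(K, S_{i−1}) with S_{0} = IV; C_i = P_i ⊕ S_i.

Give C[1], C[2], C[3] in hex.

C[1]: S = E(K, 0x82) = 0x1B; 0xF0 ⊕ 0x1B = 0xEB.
C[2]: S = E(K, 0x1B) = 0xD7; 0x31 ⊕ 0xD7 = 0xE6.
C[3]: S = E(K, 0xD7) = 0xB1; 0x84 ⊕ 0xB1 = 0x35.

C[1] = 0xEB, C[2] = 0xE6, C[3] = 0x35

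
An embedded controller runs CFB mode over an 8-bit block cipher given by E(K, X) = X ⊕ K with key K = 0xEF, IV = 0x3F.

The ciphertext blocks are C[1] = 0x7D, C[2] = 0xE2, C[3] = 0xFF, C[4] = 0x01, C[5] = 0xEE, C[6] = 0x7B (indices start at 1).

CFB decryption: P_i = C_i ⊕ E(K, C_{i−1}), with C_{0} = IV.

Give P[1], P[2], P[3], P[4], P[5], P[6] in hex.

P[1]: E(K, 0x3F) = 0xD0; 0x7D ⊕ 0xD0 = 0xAD.
P[2]: E(K, 0x7D) = 0x92; 0xE2 ⊕ 0x92 = 0x70.
P[3]: E(K, 0xE2) = 0x0D; 0xFF ⊕ 0x0D = 0xF2.
P[4]: E(K, 0xFF) = 0x10; 0x01 ⊕ 0x10 = 0x11.
P[5]: E(K, 0x01) = 0xEE; 0xEE ⊕ 0xEE = 0x00.
P[6]: E(K, 0xEE) = 0x01; 0x7B ⊕ 0x01 = 0x7A.

P[1] = 0xAD, P[2] = 0x70, P[3] = 0xF2, P[4] = 0x11, P[5] = 0x00, P[6] = 0x7A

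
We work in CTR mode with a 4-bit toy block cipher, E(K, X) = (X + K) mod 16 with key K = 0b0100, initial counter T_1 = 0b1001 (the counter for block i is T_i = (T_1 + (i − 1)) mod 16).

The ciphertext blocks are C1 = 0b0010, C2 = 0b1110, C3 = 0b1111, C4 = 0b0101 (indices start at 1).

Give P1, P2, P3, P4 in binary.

P1 = 0b1111, P2 = 0b0000, P3 = 0b0000, P4 = 0b0101

CTR decryption: S_i = E(K, T_i) where T_i is the counter for block i; P_i = C_i ⊕ S_i.
P1: T = 0b1001, S = E(K, T) = 0b1101; 0b0010 ⊕ 0b1101 = 0b1111.
P2: T = 0b1010, S = E(K, T) = 0b1110; 0b1110 ⊕ 0b1110 = 0b0000.
P3: T = 0b1011, S = E(K, T) = 0b1111; 0b1111 ⊕ 0b1111 = 0b0000.
P4: T = 0b1100, S = E(K, T) = 0b0000; 0b0101 ⊕ 0b0000 = 0b0101.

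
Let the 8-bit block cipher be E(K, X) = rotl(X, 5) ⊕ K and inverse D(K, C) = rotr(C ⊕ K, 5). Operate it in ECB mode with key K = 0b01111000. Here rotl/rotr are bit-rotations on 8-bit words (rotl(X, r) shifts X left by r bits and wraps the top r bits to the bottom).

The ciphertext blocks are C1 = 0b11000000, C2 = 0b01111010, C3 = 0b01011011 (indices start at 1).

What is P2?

ECB decryption: P_i = D(K, C_i).
P2: D(K, 0b01111010) = 0b00010000.

P2 = 0b00010000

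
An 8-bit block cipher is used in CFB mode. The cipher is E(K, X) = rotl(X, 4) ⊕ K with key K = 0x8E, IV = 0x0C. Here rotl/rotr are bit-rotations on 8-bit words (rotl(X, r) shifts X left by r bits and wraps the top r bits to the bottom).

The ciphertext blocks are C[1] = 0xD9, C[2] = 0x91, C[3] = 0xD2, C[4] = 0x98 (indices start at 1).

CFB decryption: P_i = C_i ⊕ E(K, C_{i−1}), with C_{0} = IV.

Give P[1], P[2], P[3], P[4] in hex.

P[1] = 0x97, P[2] = 0x82, P[3] = 0x45, P[4] = 0x3B

P[1]: E(K, 0x0C) = 0x4E; 0xD9 ⊕ 0x4E = 0x97.
P[2]: E(K, 0xD9) = 0x13; 0x91 ⊕ 0x13 = 0x82.
P[3]: E(K, 0x91) = 0x97; 0xD2 ⊕ 0x97 = 0x45.
P[4]: E(K, 0xD2) = 0xA3; 0x98 ⊕ 0xA3 = 0x3B.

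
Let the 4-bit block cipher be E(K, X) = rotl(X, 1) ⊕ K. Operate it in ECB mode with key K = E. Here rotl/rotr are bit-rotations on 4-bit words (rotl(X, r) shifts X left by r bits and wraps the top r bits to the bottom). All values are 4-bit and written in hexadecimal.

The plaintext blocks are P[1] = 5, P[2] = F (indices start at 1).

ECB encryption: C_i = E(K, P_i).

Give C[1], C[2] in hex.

C[1] = 4, C[2] = 1

C[1]: E(K, 5) = 4.
C[2]: E(K, F) = 1.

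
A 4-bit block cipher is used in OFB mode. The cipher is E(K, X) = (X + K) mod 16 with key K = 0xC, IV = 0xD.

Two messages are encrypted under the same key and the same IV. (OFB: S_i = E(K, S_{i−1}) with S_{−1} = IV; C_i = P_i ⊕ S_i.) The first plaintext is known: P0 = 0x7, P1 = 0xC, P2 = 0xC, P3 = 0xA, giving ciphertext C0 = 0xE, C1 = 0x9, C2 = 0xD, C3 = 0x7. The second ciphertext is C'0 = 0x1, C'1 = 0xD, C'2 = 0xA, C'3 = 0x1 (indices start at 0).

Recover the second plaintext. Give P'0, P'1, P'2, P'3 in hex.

P'0 = 0x8, P'1 = 0x8, P'2 = 0xB, P'3 = 0xC

In OFB with a reused IV, both messages share the same keystream S_i, so C_i ⊕ C'_i = P_i ⊕ P'_i and thus P'_i = P_i ⊕ C_i ⊕ C'_i.
P'0: 0x7 ⊕ 0xE ⊕ 0x1 = 0x8.
P'1: 0xC ⊕ 0x9 ⊕ 0xD = 0x8.
P'2: 0xC ⊕ 0xD ⊕ 0xA = 0xB.
P'3: 0xA ⊕ 0x7 ⊕ 0x1 = 0xC.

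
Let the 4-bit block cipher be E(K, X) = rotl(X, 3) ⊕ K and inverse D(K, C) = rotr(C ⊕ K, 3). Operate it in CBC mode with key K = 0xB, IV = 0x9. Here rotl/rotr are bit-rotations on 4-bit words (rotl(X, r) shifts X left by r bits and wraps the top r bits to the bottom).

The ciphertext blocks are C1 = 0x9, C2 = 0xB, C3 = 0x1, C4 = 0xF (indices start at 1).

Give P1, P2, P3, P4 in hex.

CBC decryption: P_i = D(K, C_i) ⊕ C_{i−1}, with C_{0} = IV.
P1: D(K, 0x9) = 0x4; 0x4 ⊕ 0x9 = 0xD.
P2: D(K, 0xB) = 0x0; 0x0 ⊕ 0x9 = 0x9.
P3: D(K, 0x1) = 0x5; 0x5 ⊕ 0xB = 0xE.
P4: D(K, 0xF) = 0x8; 0x8 ⊕ 0x1 = 0x9.

P1 = 0xD, P2 = 0x9, P3 = 0xE, P4 = 0x9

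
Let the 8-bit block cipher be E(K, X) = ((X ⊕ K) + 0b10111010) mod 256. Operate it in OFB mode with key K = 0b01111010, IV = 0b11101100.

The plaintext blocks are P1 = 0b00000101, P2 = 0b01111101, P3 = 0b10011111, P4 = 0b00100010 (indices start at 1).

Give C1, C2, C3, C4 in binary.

C1 = 0b01010101, C2 = 0b10011001, C3 = 0b11000111, C4 = 0b11111110

OFB encryption: S_i = E(K, S_{i−1}) with S_{0} = IV; C_i = P_i ⊕ S_i.
C1: S = E(K, 0b11101100) = 0b01010000; 0b00000101 ⊕ 0b01010000 = 0b01010101.
C2: S = E(K, 0b01010000) = 0b11100100; 0b01111101 ⊕ 0b11100100 = 0b10011001.
C3: S = E(K, 0b11100100) = 0b01011000; 0b10011111 ⊕ 0b01011000 = 0b11000111.
C4: S = E(K, 0b01011000) = 0b11011100; 0b00100010 ⊕ 0b11011100 = 0b11111110.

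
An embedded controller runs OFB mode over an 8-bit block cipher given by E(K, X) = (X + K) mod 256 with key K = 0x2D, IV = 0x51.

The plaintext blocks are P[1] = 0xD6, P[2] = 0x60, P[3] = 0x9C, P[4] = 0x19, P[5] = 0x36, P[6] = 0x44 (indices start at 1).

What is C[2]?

OFB encryption: S_i = E(K, S_{i−1}) with S_{0} = IV; C_i = P_i ⊕ S_i.
C[1]: S = E(K, 0x51) = 0x7E; 0xD6 ⊕ 0x7E = 0xA8.
C[2]: S = E(K, 0x7E) = 0xAB; 0x60 ⊕ 0xAB = 0xCB.

C[2] = 0xCB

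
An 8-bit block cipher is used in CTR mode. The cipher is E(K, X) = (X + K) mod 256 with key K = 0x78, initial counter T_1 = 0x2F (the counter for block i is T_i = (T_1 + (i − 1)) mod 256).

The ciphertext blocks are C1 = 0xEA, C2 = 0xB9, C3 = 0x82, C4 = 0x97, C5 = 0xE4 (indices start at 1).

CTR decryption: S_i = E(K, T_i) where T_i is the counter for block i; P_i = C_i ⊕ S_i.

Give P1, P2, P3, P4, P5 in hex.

P1 = 0x4D, P2 = 0x11, P3 = 0x2B, P4 = 0x3D, P5 = 0x4F

P1: T = 0x2F, S = E(K, T) = 0xA7; 0xEA ⊕ 0xA7 = 0x4D.
P2: T = 0x30, S = E(K, T) = 0xA8; 0xB9 ⊕ 0xA8 = 0x11.
P3: T = 0x31, S = E(K, T) = 0xA9; 0x82 ⊕ 0xA9 = 0x2B.
P4: T = 0x32, S = E(K, T) = 0xAA; 0x97 ⊕ 0xAA = 0x3D.
P5: T = 0x33, S = E(K, T) = 0xAB; 0xE4 ⊕ 0xAB = 0x4F.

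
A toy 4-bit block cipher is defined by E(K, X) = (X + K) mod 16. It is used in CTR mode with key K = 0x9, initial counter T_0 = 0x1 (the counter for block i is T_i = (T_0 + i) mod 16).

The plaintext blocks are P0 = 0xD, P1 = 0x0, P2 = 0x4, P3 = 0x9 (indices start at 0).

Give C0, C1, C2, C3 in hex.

CTR encryption: S_i = E(K, T_i) where T_i is the counter for block i; C_i = P_i ⊕ S_i.
C0: T = 0x1, S = E(K, T) = 0xA; 0xD ⊕ 0xA = 0x7.
C1: T = 0x2, S = E(K, T) = 0xB; 0x0 ⊕ 0xB = 0xB.
C2: T = 0x3, S = E(K, T) = 0xC; 0x4 ⊕ 0xC = 0x8.
C3: T = 0x4, S = E(K, T) = 0xD; 0x9 ⊕ 0xD = 0x4.

C0 = 0x7, C1 = 0xB, C2 = 0x8, C3 = 0x4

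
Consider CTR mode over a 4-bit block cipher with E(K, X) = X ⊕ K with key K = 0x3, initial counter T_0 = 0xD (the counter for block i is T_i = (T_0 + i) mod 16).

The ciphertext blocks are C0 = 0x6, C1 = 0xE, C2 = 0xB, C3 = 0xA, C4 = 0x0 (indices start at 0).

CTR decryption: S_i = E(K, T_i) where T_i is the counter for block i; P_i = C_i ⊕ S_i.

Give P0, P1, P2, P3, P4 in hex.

P0: T = 0xD, S = E(K, T) = 0xE; 0x6 ⊕ 0xE = 0x8.
P1: T = 0xE, S = E(K, T) = 0xD; 0xE ⊕ 0xD = 0x3.
P2: T = 0xF, S = E(K, T) = 0xC; 0xB ⊕ 0xC = 0x7.
P3: T = 0x0, S = E(K, T) = 0x3; 0xA ⊕ 0x3 = 0x9.
P4: T = 0x1, S = E(K, T) = 0x2; 0x0 ⊕ 0x2 = 0x2.

P0 = 0x8, P1 = 0x3, P2 = 0x7, P3 = 0x9, P4 = 0x2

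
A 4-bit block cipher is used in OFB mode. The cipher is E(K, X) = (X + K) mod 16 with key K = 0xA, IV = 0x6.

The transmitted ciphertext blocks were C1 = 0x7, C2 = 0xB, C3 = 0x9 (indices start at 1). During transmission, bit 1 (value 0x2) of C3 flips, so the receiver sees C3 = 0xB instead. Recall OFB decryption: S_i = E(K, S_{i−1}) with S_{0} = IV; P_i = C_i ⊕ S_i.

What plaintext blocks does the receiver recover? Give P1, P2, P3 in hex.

P1 = 0x7, P2 = 0x1, P3 = 0xF

Only C3 changed, to 0xB. In OFB, a change in C_i flips the same bit in P_i only; the keystream is unaffected. Decrypting the received ciphertext:
P1: S = E(K, 0x6) = 0x0; 0x7 ⊕ 0x0 = 0x7.
P2: S = E(K, 0x0) = 0xA; 0xB ⊕ 0xA = 0x1.
P3: S = E(K, 0xA) = 0x4; 0xB ⊕ 0x4 = 0xF.
Blocks that differ from the original plaintext: P3.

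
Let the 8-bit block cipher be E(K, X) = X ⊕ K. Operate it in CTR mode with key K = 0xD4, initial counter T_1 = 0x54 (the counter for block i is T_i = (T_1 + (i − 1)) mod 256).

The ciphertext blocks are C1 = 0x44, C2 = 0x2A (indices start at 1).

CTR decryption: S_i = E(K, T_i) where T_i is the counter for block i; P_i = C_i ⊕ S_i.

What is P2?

P2 = 0xAB

P2: T = 0x55, S = E(K, T) = 0x81; 0x2A ⊕ 0x81 = 0xAB.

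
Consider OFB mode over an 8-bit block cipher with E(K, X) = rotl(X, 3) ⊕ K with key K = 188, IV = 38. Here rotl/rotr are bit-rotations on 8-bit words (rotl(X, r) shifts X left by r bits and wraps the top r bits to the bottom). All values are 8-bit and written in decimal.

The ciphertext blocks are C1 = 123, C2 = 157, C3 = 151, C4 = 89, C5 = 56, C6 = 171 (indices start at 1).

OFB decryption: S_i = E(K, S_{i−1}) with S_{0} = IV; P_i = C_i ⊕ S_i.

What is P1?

P1 = 246

P1: S = E(K, 38) = 141; 123 ⊕ 141 = 246.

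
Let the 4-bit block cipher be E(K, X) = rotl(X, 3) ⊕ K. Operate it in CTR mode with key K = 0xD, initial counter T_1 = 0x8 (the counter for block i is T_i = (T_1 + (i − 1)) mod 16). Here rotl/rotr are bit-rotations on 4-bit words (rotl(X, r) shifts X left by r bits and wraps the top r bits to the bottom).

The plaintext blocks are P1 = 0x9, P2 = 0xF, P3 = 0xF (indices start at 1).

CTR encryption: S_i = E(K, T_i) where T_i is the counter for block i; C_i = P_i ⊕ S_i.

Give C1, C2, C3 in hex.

C1 = 0x0, C2 = 0xE, C3 = 0x7

C1: T = 0x8, S = E(K, T) = 0x9; 0x9 ⊕ 0x9 = 0x0.
C2: T = 0x9, S = E(K, T) = 0x1; 0xF ⊕ 0x1 = 0xE.
C3: T = 0xA, S = E(K, T) = 0x8; 0xF ⊕ 0x8 = 0x7.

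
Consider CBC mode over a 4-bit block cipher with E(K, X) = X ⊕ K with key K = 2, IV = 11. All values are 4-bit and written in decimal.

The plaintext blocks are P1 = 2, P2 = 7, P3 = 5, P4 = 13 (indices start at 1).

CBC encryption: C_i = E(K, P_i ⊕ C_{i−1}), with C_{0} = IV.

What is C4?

C1: P1 ⊕ 11 = 9; E(K, 9) = 11.
C2: P2 ⊕ 11 = 12; E(K, 12) = 14.
C3: P3 ⊕ 14 = 11; E(K, 11) = 9.
C4: P4 ⊕ 9 = 4; E(K, 4) = 6.

C4 = 6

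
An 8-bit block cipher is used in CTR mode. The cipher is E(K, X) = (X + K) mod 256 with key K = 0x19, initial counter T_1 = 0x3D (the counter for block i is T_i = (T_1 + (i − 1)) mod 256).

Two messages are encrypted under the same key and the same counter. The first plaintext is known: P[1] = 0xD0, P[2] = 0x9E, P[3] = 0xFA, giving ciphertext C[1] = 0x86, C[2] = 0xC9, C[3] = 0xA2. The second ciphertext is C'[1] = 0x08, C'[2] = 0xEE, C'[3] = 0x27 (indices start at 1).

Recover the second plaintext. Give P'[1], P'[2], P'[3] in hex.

In CTR with a reused counter, both messages share the same keystream S_i, so C_i ⊕ C'_i = P_i ⊕ P'_i and thus P'_i = P_i ⊕ C_i ⊕ C'_i.
P'[1]: 0xD0 ⊕ 0x86 ⊕ 0x08 = 0x5E.
P'[2]: 0x9E ⊕ 0xC9 ⊕ 0xEE = 0xB9.
P'[3]: 0xFA ⊕ 0xA2 ⊕ 0x27 = 0x7F.

P'[1] = 0x5E, P'[2] = 0xB9, P'[3] = 0x7F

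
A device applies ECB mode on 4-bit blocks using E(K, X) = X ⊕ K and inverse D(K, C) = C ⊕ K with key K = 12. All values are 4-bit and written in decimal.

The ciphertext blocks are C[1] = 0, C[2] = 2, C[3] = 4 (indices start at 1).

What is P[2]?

ECB decryption: P_i = D(K, C_i).
P[2]: D(K, 2) = 14.

P[2] = 14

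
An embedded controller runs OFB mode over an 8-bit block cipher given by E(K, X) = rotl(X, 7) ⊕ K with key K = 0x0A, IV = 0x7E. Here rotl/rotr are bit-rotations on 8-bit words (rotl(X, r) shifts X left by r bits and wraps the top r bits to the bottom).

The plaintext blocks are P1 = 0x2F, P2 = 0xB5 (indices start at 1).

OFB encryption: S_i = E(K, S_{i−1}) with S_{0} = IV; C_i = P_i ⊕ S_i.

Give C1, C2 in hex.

C1: S = E(K, 0x7E) = 0x35; 0x2F ⊕ 0x35 = 0x1A.
C2: S = E(K, 0x35) = 0x90; 0xB5 ⊕ 0x90 = 0x25.

C1 = 0x1A, C2 = 0x25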